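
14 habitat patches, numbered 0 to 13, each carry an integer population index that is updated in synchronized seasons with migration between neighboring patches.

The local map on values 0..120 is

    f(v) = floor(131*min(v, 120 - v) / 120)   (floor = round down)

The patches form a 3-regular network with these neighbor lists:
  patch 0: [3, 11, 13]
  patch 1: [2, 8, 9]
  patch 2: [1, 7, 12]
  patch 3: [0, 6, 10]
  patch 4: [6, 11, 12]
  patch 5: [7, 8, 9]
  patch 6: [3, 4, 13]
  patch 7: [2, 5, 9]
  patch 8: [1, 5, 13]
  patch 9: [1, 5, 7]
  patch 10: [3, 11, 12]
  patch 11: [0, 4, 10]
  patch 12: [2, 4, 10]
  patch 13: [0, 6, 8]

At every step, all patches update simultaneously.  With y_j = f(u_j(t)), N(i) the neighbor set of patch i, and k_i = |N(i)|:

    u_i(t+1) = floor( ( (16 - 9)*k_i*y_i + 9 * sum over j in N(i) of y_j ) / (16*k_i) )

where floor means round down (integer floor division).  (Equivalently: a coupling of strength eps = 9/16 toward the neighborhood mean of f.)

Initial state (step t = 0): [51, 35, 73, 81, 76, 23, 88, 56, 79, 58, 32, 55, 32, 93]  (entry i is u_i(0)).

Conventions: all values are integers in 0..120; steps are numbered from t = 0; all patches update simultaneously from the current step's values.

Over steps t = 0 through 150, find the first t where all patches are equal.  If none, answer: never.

Answer: never
Key observation: The state at step 12 reappears at step 14 — the system is in a cycle of period 2 from step 12 on.  No step 0..14 is synchronized, and the cycle repeats forever, so no step up to 150 (or ever) has all patches equal.

Derivation:
t=0: [51, 35, 73, 81, 76, 23, 88, 56, 79, 58, 32, 55, 32, 93]  (not all equal)
t=1: [48, 46, 47, 41, 45, 42, 37, 52, 36, 50, 40, 51, 39, 37]  (not all equal)
t=2: [48, 48, 50, 44, 47, 47, 42, 52, 42, 51, 45, 51, 45, 42]  (not all equal)
t=3: [50, 51, 53, 48, 50, 51, 46, 54, 47, 53, 49, 52, 50, 46]  (not all equal)
t=4: [53, 55, 56, 52, 53, 55, 51, 57, 52, 56, 53, 54, 54, 50]  (not all equal)
t=5: [56, 59, 60, 56, 57, 59, 55, 61, 57, 60, 57, 57, 58, 55]  (not all equal)
t=6: [61, 64, 64, 61, 61, 63, 60, 64, 62, 64, 62, 61, 63, 60]  (not all equal)
t=7: [64, 61, 61, 64, 63, 61, 64, 61, 62, 61, 63, 63, 62, 64]  (not all equal)
t=8: [61, 63, 63, 61, 62, 63, 61, 64, 63, 64, 62, 61, 62, 61]  (not all equal)
t=9: [64, 61, 62, 63, 63, 61, 63, 61, 62, 61, 63, 63, 62, 63]  (not all equal)
t=10: [61, 63, 63, 61, 62, 63, 62, 63, 63, 64, 62, 61, 62, 62]  (not all equal)
t=11: [63, 61, 62, 63, 63, 61, 63, 61, 62, 61, 63, 63, 62, 63]  (not all equal)
t=12: [62, 63, 63, 62, 62, 63, 62, 63, 63, 64, 62, 62, 62, 62]  (not all equal)
t=13: [63, 61, 62, 63, 63, 61, 63, 61, 62, 61, 63, 63, 62, 62]  (not all equal)
t=14: [62, 63, 63, 62, 62, 63, 62, 63, 63, 64, 62, 62, 62, 62]  (not all equal)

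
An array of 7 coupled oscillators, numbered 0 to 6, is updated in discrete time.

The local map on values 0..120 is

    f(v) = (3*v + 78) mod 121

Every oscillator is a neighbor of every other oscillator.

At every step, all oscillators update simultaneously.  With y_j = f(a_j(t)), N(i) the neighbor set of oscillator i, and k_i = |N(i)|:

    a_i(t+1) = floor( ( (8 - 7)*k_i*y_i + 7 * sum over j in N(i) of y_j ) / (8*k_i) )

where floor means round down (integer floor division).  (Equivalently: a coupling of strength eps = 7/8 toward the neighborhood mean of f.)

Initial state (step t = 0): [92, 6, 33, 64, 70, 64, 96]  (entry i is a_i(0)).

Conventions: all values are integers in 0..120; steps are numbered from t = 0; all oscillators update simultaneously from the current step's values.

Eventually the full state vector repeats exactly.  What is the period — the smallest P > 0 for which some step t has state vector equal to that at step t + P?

Simulating step by step:
t=0: [92, 6, 33, 64, 70, 64, 96]
t=1: [51, 51, 52, 53, 52, 53, 53]
t=2: [113, 113, 113, 113, 113, 113, 113]
t=3: [54, 54, 54, 54, 54, 54, 54]
t=4: [119, 119, 119, 119, 119, 119, 119]
t=5: [72, 72, 72, 72, 72, 72, 72]
t=6: [52, 52, 52, 52, 52, 52, 52]
t=7: [113, 113, 113, 113, 113, 113, 113]

Answer: 5
Key observation: The state at step 2, [113, 113, 113, 113, 113, 113, 113], reappears at step 7 — and no state repeats earlier — so the cycle the system enters has period 5.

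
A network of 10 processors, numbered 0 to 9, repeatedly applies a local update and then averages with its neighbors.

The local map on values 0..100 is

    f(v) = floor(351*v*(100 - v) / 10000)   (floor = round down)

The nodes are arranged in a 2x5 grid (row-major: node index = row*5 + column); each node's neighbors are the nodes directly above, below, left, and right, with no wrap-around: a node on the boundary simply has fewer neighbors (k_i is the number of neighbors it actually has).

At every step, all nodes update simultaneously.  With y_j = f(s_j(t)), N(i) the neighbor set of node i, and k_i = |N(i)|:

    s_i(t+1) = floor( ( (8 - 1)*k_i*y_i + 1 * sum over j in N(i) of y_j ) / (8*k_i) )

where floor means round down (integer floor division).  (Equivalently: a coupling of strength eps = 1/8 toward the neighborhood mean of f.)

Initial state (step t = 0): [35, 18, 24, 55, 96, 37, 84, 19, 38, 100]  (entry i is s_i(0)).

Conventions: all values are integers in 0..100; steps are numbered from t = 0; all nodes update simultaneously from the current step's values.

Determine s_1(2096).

Simulating step by step:
t=0: [35, 18, 24, 55, 96, 37, 84, 19, 38, 100]
t=1: [77, 52, 63, 81, 16, 78, 48, 55, 77, 5]
t=2: [63, 85, 80, 55, 45, 61, 85, 84, 60, 20]
t=3: [78, 46, 56, 84, 84, 80, 45, 48, 81, 59]
t=4: [61, 85, 84, 48, 49, 58, 84, 85, 56, 79]
t=5: [80, 45, 48, 85, 85, 82, 48, 46, 83, 61]
t=6: [57, 84, 85, 46, 46, 53, 85, 85, 51, 78]
t=7: [83, 48, 45, 85, 85, 84, 45, 45, 84, 63]
t=8: [51, 85, 84, 45, 46, 49, 84, 84, 49, 76]
t=9: [84, 46, 48, 84, 85, 84, 48, 48, 84, 66]
t=10: [49, 85, 85, 48, 46, 49, 85, 85, 49, 73]
t=11: [84, 45, 45, 85, 85, 84, 45, 45, 84, 71]
t=12: [49, 84, 84, 45, 45, 49, 84, 84, 49, 68]
t=13: [84, 48, 48, 84, 85, 84, 48, 48, 84, 77]
t=14: [49, 85, 85, 48, 45, 49, 85, 85, 49, 59]
t=15: [84, 45, 45, 85, 85, 84, 45, 45, 85, 84]
t=16: [49, 84, 84, 45, 44, 49, 84, 84, 45, 46]
t=17: [84, 48, 48, 84, 86, 84, 48, 48, 84, 86]
t=18: [49, 85, 85, 48, 42, 49, 85, 85, 48, 42]
t=19: [84, 45, 45, 85, 85, 84, 45, 45, 85, 85]
t=20: [49, 84, 84, 45, 44, 49, 84, 84, 45, 44]
t=21: [84, 48, 48, 84, 86, 84, 48, 48, 84, 86]

Answer: s_1(2096) = 84
Key observation: The state at step 17, [84, 48, 48, 84, 86, 84, 48, 48, 84, 86], reappears at step 21: the system is in a cycle of period 4 from step 17 on.  Therefore the state at step 2096 equals the state at step 17 + ((2096 - 17) mod 4) = 20, which is [49, 84, 84, 45, 44, 49, 84, 84, 45, 44].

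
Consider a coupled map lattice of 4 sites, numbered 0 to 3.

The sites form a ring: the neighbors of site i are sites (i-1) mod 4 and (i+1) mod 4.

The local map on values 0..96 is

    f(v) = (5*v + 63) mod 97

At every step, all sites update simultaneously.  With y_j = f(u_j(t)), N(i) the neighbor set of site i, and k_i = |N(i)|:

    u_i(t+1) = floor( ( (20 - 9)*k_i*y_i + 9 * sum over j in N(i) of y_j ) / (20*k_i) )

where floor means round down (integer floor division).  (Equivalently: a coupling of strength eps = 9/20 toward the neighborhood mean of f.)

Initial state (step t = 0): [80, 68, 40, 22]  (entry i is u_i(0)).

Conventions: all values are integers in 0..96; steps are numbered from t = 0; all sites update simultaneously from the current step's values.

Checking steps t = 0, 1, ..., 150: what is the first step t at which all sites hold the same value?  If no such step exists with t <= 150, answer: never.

Answer: 24
Key observation: Synchronization is absorbing here: once all sites are equal they stay equal, and step 24 is the first all-equal step.

Derivation:
t=0: [80, 68, 40, 22]  (not all equal)
t=1: [61, 40, 58, 74]  (not all equal)
t=2: [68, 69, 59, 56]  (not all equal)
t=3: [24, 29, 53, 47]  (not all equal)
t=4: [52, 35, 25, 31]  (not all equal)
t=5: [32, 51, 65, 40]  (not all equal)
t=6: [37, 21, 21, 44]  (not all equal)
t=7: [65, 67, 75, 77]  (not all equal)
t=8: [15, 16, 43, 44]  (not all equal)
t=9: [52, 53, 76, 77]  (not all equal)
t=10: [39, 39, 52, 52]  (not all equal)
t=11: [56, 56, 39, 39]  (not all equal)
t=12: [54, 54, 61, 61]  (not all equal)
t=13: [49, 49, 69, 69]  (not all equal)
t=14: [17, 17, 19, 19]  (not all equal)
t=15: [53, 53, 58, 58]  (not all equal)
t=16: [42, 42, 56, 56]  (not all equal)
t=17: [72, 72, 58, 58]  (not all equal)
t=18: [41, 41, 55, 55]  (not all equal)
t=19: [67, 67, 53, 53]  (not all equal)
t=20: [16, 16, 30, 30]  (not all equal)
t=21: [39, 39, 25, 25]  (not all equal)
t=22: [70, 70, 84, 84]  (not all equal)
t=23: [40, 40, 79, 79]  (not all equal)
t=24: [69, 69, 69, 69]  (all equal)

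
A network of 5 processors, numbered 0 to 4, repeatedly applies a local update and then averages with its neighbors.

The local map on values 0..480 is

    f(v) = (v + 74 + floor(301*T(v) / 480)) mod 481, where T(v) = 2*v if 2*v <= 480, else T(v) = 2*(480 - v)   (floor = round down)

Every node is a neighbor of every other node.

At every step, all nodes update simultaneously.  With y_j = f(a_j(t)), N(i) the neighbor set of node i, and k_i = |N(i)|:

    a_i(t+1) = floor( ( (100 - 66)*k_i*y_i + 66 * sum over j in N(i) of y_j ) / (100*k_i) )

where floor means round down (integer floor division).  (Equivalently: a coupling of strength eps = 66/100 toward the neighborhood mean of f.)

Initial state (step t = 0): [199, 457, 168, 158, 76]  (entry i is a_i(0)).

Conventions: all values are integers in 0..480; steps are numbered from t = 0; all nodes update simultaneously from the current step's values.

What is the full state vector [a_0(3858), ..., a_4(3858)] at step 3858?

Answer: [112, 112, 112, 112, 112]
Key observation: The state at step 12, [112, 112, 112, 112, 112], reappears at step 14: the system is in a cycle of period 2 from step 12 on.  Therefore the state at step 3858 equals the state at step 12 + ((3858 - 12) mod 2) = 12, which is [112, 112, 112, 112, 112].

Derivation:
t=0: [199, 457, 168, 158, 76]
t=1: [212, 219, 284, 280, 248]
t=2: [100, 102, 109, 109, 110]
t=3: [309, 310, 313, 313, 313]
t=4: [115, 115, 115, 115, 115]
t=5: [333, 333, 333, 333, 333]
t=6: [110, 110, 110, 110, 110]
t=7: [321, 321, 321, 321, 321]
t=8: [113, 113, 113, 113, 113]
t=9: [328, 328, 328, 328, 328]
t=10: [111, 111, 111, 111, 111]
t=11: [324, 324, 324, 324, 324]
t=12: [112, 112, 112, 112, 112]
t=13: [326, 326, 326, 326, 326]
t=14: [112, 112, 112, 112, 112]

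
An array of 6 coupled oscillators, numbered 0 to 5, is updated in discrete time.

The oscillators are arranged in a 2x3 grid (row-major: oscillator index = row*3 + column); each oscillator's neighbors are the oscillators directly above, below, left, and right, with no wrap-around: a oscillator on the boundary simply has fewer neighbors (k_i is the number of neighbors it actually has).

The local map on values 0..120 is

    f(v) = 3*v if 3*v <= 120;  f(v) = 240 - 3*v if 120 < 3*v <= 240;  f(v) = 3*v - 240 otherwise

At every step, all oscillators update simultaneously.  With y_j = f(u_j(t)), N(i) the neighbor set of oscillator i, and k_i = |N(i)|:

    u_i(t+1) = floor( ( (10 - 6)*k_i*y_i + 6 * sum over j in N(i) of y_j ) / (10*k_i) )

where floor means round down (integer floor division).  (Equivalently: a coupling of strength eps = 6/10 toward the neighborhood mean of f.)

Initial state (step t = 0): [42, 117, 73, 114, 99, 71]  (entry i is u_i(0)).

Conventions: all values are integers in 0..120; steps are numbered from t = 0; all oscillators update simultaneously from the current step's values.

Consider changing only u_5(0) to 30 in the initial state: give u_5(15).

Simulating step by step:
t=0: [42, 117, 73, 114, 99, 30]
t=1: [109, 82, 68, 92, 83, 59]
t=2: [47, 28, 35, 43, 24, 38]
t=3: [98, 88, 101, 95, 90, 98]
t=4: [42, 39, 48, 43, 36, 49]
t=5: [114, 110, 101, 111, 107, 98]
t=6: [95, 85, 68, 92, 79, 64]
t=7: [33, 22, 33, 28, 21, 30]
t=8: [84, 78, 86, 82, 73, 84]
t=9: [8, 12, 12, 12, 13, 16]
t=10: [31, 34, 39, 33, 39, 41]
t=11: [97, 106, 112, 102, 110, 117]
t=12: [63, 78, 95, 68, 87, 100]
t=13: [33, 25, 37, 36, 28, 43]
t=14: [94, 88, 100, 98, 92, 102]
t=15: [40, 37, 51, 45, 43, 55]

Answer: u_5(15) = 55
Key observation: This trace re-runs the system from the modified initial state.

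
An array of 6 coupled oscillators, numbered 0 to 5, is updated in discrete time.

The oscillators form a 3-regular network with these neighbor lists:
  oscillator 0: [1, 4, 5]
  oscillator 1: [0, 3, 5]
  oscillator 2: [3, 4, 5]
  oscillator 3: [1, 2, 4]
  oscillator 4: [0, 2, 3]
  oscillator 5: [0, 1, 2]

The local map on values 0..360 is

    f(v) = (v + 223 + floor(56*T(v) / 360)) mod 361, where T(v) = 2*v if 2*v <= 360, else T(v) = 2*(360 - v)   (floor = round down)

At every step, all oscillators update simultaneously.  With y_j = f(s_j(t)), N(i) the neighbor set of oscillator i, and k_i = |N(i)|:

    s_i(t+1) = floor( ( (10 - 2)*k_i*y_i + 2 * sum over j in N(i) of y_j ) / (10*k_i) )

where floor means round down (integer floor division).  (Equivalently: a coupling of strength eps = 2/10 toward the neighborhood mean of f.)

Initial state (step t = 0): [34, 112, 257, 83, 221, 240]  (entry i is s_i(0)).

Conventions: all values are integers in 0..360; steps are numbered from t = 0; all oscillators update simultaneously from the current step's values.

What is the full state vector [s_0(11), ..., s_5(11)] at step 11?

Answer: [252, 34, 145, 26, 146, 169]

Derivation:
t=0: [34, 112, 257, 83, 221, 240]
t=1: [231, 55, 160, 283, 150, 139]
t=2: [132, 259, 74, 162, 71, 68]
t=3: [80, 149, 302, 111, 281, 283]
t=4: [287, 79, 168, 32, 168, 172]
t=5: [169, 295, 94, 243, 100, 108]
t=6: [102, 156, 310, 171, 321, 42]
t=7: [320, 100, 186, 98, 197, 263]
t=8: [196, 329, 122, 318, 130, 167]
t=9: [108, 185, 37, 171, 47, 86]
t=10: [50, 109, 263, 112, 251, 293]
t=11: [252, 34, 145, 26, 146, 169]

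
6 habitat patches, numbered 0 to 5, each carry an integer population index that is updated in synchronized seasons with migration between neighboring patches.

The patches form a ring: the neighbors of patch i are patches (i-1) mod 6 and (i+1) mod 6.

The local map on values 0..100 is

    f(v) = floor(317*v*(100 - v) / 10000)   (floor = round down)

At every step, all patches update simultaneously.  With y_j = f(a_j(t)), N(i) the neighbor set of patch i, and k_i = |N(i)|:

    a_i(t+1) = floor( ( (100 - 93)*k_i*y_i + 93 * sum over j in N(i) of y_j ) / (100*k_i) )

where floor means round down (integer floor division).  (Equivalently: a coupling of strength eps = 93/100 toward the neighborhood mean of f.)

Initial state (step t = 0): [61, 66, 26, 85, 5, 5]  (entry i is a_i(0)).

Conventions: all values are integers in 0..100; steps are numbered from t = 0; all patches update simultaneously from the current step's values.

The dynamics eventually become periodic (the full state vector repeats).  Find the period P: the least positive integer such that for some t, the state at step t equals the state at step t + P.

Answer: 2
Key observation: The state at step 12, [78, 78, 78, 78, 78, 78], reappears at step 14 — and no state repeats earlier — so the cycle the system enters has period 2.

Derivation:
t=0: [61, 66, 26, 85, 5, 5]
t=1: [45, 67, 55, 37, 26, 42]
t=2: [73, 77, 71, 69, 73, 69]
t=3: [61, 62, 61, 63, 66, 62]
t=4: [74, 74, 73, 73, 73, 73]
t=5: [60, 60, 61, 62, 62, 61]
t=6: [75, 75, 75, 74, 74, 75]
t=7: [59, 59, 59, 59, 59, 59]
t=8: [76, 76, 76, 76, 76, 76]
t=9: [57, 57, 57, 57, 57, 57]
t=10: [77, 77, 77, 77, 77, 77]
t=11: [56, 56, 56, 56, 56, 56]
t=12: [78, 78, 78, 78, 78, 78]
t=13: [54, 54, 54, 54, 54, 54]
t=14: [78, 78, 78, 78, 78, 78]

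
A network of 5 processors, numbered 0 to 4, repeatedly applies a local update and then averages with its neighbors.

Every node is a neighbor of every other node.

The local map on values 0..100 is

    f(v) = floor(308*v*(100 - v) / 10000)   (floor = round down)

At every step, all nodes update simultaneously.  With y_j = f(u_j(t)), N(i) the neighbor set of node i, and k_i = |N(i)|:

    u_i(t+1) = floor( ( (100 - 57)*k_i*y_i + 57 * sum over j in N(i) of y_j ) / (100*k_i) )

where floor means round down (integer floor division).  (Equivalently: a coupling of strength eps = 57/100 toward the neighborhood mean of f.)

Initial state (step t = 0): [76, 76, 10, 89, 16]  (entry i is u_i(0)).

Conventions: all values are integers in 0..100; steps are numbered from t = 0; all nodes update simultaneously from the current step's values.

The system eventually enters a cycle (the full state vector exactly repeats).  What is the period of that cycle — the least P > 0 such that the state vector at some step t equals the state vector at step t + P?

Simulating step by step:
t=0: [76, 76, 10, 89, 16]
t=1: [46, 46, 37, 38, 41]
t=2: [74, 74, 72, 73, 73]
t=3: [59, 59, 60, 60, 60]
t=4: [73, 73, 73, 73, 73]
t=5: [60, 60, 60, 60, 60]
t=6: [73, 73, 73, 73, 73]

Answer: 2
Key observation: The state at step 4, [73, 73, 73, 73, 73], reappears at step 6 — and no state repeats earlier — so the cycle the system enters has period 2.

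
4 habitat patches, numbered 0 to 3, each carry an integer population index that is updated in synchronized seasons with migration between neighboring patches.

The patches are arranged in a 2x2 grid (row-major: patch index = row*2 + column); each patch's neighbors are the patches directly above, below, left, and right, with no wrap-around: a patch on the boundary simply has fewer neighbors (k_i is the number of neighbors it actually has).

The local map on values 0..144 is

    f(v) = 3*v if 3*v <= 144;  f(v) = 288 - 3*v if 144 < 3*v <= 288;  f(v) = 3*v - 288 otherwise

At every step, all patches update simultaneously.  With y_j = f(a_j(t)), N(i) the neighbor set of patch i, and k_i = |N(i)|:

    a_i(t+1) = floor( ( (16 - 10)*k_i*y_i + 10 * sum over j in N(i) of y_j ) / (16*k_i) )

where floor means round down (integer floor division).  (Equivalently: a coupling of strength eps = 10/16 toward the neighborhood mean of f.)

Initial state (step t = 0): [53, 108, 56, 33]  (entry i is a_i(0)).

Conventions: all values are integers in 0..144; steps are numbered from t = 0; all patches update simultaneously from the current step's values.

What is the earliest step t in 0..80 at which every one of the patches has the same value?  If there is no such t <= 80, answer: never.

Answer: 29
Key observation: Synchronization is absorbing here: once all patches are equal they stay equal, and step 29 is the first all-equal step.

Derivation:
t=0: [53, 108, 56, 33]  (not all equal)
t=1: [97, 84, 116, 85]  (not all equal)
t=2: [31, 24, 33, 42]  (not all equal)
t=3: [88, 95, 105, 100]  (not all equal)
t=4: [18, 12, 21, 13]  (not all equal)
t=5: [51, 42, 52, 45]  (not all equal)
t=6: [131, 131, 133, 131]  (not all equal)
t=7: [106, 105, 107, 106]  (not all equal)
t=8: [30, 28, 31, 30]  (not all equal)
t=9: [89, 87, 91, 89]  (not all equal)
t=10: [21, 23, 18, 21]  (not all equal)
t=11: [62, 65, 59, 62]  (not all equal)
t=12: [102, 98, 105, 102]  (not all equal)
t=13: [17, 13, 21, 17]  (not all equal)
t=14: [51, 46, 55, 51]  (not all equal)
t=15: [132, 136, 130, 132]  (not all equal)
t=16: [109, 112, 105, 109]  (not all equal)
t=17: [38, 42, 34, 38]  (not all equal)
t=18: [114, 118, 109, 114]  (not all equal)
t=19: [53, 58, 48, 53]  (not all equal)
t=20: [129, 123, 134, 129]  (not all equal)
t=21: [98, 92, 104, 98]  (not all equal)
t=22: [13, 8, 12, 13]  (not all equal)
t=23: [33, 33, 37, 33]  (not all equal)
t=24: [102, 99, 103, 102]  (not all equal)
t=25: [16, 14, 19, 16]  (not all equal)
t=26: [48, 45, 51, 48]  (not all equal)
t=27: [138, 140, 140, 138]  (not all equal)
t=28: [129, 128, 128, 129]  (not all equal)
t=29: [97, 97, 97, 97]  (all equal)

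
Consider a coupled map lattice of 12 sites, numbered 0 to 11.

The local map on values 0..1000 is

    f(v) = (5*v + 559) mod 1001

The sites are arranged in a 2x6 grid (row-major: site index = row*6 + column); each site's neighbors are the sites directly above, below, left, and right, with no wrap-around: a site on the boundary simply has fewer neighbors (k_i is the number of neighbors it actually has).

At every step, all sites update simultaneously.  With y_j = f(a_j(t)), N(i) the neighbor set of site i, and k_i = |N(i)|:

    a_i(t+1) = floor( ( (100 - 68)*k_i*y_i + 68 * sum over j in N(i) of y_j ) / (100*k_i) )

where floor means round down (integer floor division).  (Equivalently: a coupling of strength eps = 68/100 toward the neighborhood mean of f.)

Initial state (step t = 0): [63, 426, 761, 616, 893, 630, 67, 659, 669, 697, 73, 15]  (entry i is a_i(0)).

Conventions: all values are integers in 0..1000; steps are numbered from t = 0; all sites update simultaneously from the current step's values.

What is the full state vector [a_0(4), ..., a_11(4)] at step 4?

Simulating step by step:
t=0: [63, 426, 761, 616, 893, 630, 67, 659, 669, 697, 73, 15]
t=1: [817, 692, 619, 298, 519, 447, 872, 834, 571, 570, 452, 757]
t=2: [521, 461, 315, 288, 423, 420, 756, 535, 535, 418, 464, 655]
t=3: [458, 394, 516, 648, 788, 721, 240, 397, 302, 684, 767, 787]
t=4: [707, 514, 358, 618, 463, 386, 714, 479, 396, 596, 569, 343]

Answer: [707, 514, 358, 618, 463, 386, 714, 479, 396, 596, 569, 343]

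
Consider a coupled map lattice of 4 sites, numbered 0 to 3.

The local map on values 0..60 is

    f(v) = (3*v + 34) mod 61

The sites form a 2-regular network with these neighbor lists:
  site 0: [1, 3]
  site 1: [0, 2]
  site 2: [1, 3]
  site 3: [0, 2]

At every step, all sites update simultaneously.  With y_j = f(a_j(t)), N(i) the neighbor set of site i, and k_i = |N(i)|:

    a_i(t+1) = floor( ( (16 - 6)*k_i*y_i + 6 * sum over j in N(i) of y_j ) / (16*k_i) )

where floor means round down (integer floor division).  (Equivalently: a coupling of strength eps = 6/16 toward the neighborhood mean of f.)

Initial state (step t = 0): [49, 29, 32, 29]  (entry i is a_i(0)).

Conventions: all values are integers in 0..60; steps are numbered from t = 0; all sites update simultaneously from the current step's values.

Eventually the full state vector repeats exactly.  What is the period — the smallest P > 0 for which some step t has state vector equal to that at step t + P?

Simulating step by step:
t=0: [49, 29, 32, 29]
t=1: [59, 50, 27, 50]
t=2: [17, 16, 34, 16]
t=3: [22, 20, 16, 20]
t=4: [36, 31, 25, 31]
t=5: [14, 15, 31, 15]
t=6: [16, 15, 9, 15]
t=7: [19, 15, 6, 15]
t=8: [25, 26, 39, 26]
t=9: [49, 46, 37, 46]
t=10: [55, 46, 33, 46]
t=11: [28, 36, 25, 36]
t=12: [43, 32, 37, 32]
t=13: [28, 17, 17, 17]
t=14: [44, 30, 24, 30]
t=15: [28, 17, 28, 17]
t=16: [44, 36, 44, 36]
t=17: [35, 29, 35, 29]
t=18: [33, 43, 33, 43]
t=19: [22, 29, 22, 29]
t=20: [46, 52, 46, 52]
t=21: [33, 23, 33, 23]
t=22: [22, 30, 22, 30]
t=23: [25, 15, 25, 15]
t=24: [36, 29, 36, 29]
t=25: [35, 45, 35, 45]
t=26: [28, 35, 28, 35]
t=27: [42, 32, 42, 32]
t=28: [26, 19, 26, 19]
t=29: [43, 37, 43, 37]
t=30: [34, 29, 34, 29]
t=31: [31, 42, 31, 42]
t=32: [17, 25, 17, 25]
t=33: [33, 39, 33, 39]
t=34: [17, 22, 17, 22]
t=35: [29, 33, 29, 33]
t=36: [41, 29, 41, 29]
t=37: [44, 50, 44, 50]
t=38: [27, 17, 27, 17]
t=39: [42, 35, 42, 35]
t=40: [30, 24, 30, 24]
t=41: [18, 28, 18, 28]
t=42: [38, 45, 38, 45]
t=43: [33, 39, 33, 39]

Answer: 10
Key observation: The state at step 33, [33, 39, 33, 39], reappears at step 43 — and no state repeats earlier — so the cycle the system enters has period 10.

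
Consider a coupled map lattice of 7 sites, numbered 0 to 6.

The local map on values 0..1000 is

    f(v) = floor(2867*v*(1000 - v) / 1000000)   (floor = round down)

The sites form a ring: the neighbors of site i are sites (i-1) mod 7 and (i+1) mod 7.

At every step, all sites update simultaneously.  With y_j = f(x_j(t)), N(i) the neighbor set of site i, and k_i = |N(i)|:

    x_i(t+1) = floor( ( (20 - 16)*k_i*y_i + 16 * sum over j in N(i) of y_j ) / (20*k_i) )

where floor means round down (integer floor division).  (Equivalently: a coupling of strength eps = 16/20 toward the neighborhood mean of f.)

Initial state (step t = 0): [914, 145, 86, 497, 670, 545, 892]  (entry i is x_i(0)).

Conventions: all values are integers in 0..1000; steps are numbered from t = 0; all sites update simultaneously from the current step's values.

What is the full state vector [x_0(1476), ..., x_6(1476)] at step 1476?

Simulating step by step:
t=0: [914, 145, 86, 497, 670, 545, 892]
t=1: [297, 251, 473, 486, 697, 505, 429]
t=2: [615, 632, 644, 670, 693, 666, 666]
t=3: [656, 667, 651, 633, 629, 625, 653]
t=4: [643, 646, 651, 661, 668, 661, 656]
t=5: [652, 654, 649, 642, 640, 640, 649]
t=6: [650, 650, 653, 656, 659, 657, 654]
t=7: [650, 650, 649, 646, 645, 646, 648]
t=8: [652, 652, 653, 654, 655, 654, 653]
t=9: [649, 649, 649, 648, 647, 648, 649]
t=10: [653, 653, 653, 653, 653, 653, 653]
t=11: [649, 649, 649, 649, 649, 649, 649]
t=12: [653, 653, 653, 653, 653, 653, 653]

Answer: [653, 653, 653, 653, 653, 653, 653]
Key observation: The state at step 10, [653, 653, 653, 653, 653, 653, 653], reappears at step 12: the system is in a cycle of period 2 from step 10 on.  Therefore the state at step 1476 equals the state at step 10 + ((1476 - 10) mod 2) = 10, which is [653, 653, 653, 653, 653, 653, 653].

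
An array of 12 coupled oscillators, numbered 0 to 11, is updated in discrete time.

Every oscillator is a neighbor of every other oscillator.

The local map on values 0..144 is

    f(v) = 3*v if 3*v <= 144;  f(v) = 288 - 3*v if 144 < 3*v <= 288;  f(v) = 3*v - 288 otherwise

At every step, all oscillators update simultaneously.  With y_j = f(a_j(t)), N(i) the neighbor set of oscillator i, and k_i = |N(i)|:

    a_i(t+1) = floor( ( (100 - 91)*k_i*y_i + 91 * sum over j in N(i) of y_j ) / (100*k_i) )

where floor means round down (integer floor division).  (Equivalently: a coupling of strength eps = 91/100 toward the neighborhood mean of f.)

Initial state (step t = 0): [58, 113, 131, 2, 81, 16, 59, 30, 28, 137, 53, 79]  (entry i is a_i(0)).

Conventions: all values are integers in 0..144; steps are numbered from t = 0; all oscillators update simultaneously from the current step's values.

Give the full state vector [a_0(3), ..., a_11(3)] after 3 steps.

Answer: [138, 138, 138, 138, 138, 138, 138, 138, 138, 138, 138, 138]

Derivation:
t=0: [58, 113, 131, 2, 81, 16, 59, 30, 28, 137, 53, 79]
t=1: [79, 79, 79, 79, 79, 79, 79, 79, 79, 80, 80, 79]
t=2: [50, 50, 50, 50, 50, 50, 50, 50, 50, 50, 50, 50]
t=3: [138, 138, 138, 138, 138, 138, 138, 138, 138, 138, 138, 138]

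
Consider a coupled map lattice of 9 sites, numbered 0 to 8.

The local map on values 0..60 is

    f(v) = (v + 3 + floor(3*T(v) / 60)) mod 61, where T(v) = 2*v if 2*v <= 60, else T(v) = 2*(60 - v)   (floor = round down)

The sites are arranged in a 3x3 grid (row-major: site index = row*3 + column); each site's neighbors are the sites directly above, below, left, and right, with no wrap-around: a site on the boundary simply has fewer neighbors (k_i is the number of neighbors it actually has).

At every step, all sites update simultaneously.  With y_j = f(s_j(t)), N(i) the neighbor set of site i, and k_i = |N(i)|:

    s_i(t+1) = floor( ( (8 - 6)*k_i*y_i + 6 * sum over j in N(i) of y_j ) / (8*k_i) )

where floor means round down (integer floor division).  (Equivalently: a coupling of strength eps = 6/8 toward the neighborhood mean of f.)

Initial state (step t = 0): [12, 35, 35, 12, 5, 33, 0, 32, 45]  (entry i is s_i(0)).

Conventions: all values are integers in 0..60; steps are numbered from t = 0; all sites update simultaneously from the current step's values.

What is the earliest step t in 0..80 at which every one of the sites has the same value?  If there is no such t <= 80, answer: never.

Simulating step by step:
t=0: [12, 35, 35, 12, 5, 33, 0, 32, 45]  (not all equal)
t=1: [25, 26, 39, 10, 26, 33, 20, 24, 40]  (not all equal)
t=2: [24, 34, 36, 25, 28, 39, 22, 32, 36]  (not all equal)
t=3: [33, 35, 41, 29, 36, 39, 31, 34, 40]  (not all equal)
t=4: [37, 41, 42, 37, 39, 43, 36, 40, 42]  (not all equal)
t=5: [43, 44, 46, 42, 44, 45, 42, 44, 46]  (not all equal)
t=6: [47, 48, 48, 46, 47, 49, 46, 48, 48]  (not all equal)
t=7: [51, 51, 52, 50, 51, 52, 50, 51, 52]  (not all equal)
t=8: [54, 54, 54, 54, 54, 54, 54, 54, 54]  (all equal)

Answer: 8
Key observation: Synchronization is absorbing here: once all sites are equal they stay equal, and step 8 is the first all-equal step.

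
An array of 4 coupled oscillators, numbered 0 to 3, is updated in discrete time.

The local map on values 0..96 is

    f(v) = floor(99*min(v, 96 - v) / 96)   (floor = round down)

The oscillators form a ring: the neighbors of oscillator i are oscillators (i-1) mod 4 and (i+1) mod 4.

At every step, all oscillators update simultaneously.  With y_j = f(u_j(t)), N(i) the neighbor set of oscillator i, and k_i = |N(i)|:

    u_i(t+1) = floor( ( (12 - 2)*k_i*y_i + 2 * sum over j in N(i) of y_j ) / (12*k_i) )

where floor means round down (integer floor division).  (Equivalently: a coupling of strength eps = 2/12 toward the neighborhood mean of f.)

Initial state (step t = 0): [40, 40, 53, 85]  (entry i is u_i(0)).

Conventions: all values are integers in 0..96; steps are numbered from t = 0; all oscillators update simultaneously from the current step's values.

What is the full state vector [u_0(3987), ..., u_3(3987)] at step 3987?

Simulating step by step:
t=0: [40, 40, 53, 85]
t=1: [38, 41, 41, 16]
t=2: [37, 41, 39, 20]
t=3: [36, 41, 38, 23]
t=4: [36, 41, 37, 25]
t=5: [36, 41, 37, 27]
t=6: [36, 41, 37, 28]
t=7: [36, 41, 37, 29]
t=8: [36, 41, 37, 30]
t=9: [36, 41, 37, 31]
t=10: [36, 41, 37, 32]
t=11: [37, 41, 37, 33]
t=12: [38, 41, 38, 34]
t=13: [38, 41, 38, 35]
t=14: [39, 41, 39, 36]
t=15: [39, 41, 39, 37]
t=16: [40, 41, 40, 38]
t=17: [40, 41, 40, 39]
t=18: [41, 41, 41, 40]
t=19: [41, 42, 41, 41]
t=20: [42, 42, 42, 42]
t=21: [43, 43, 43, 43]
t=22: [44, 44, 44, 44]
t=23: [45, 45, 45, 45]
t=24: [46, 46, 46, 46]
t=25: [47, 47, 47, 47]
t=26: [48, 48, 48, 48]
t=27: [49, 49, 49, 49]
t=28: [48, 48, 48, 48]

Answer: [49, 49, 49, 49]
Key observation: The state at step 26, [48, 48, 48, 48], reappears at step 28: the system is in a cycle of period 2 from step 26 on.  Therefore the state at step 3987 equals the state at step 26 + ((3987 - 26) mod 2) = 27, which is [49, 49, 49, 49].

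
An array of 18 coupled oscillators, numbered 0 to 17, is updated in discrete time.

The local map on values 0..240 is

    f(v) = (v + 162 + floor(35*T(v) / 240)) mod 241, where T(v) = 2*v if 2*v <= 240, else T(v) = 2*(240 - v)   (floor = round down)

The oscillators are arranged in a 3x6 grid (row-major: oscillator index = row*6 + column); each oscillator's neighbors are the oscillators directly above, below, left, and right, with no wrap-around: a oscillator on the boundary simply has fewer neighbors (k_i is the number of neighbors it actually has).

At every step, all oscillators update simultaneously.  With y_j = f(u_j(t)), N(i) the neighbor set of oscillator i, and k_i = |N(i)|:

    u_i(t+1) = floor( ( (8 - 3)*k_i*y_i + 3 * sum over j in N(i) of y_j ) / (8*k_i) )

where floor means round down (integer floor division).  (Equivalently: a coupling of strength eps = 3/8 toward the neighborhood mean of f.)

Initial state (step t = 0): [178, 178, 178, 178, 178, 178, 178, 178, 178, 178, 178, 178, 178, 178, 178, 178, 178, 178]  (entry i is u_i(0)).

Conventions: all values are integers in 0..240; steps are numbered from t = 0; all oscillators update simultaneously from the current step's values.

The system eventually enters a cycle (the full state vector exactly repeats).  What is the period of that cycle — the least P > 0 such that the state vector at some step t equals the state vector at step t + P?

Simulating step by step:
t=0: [178, 178, 178, 178, 178, 178, 178, 178, 178, 178, 178, 178, 178, 178, 178, 178, 178, 178]
t=1: [117, 117, 117, 117, 117, 117, 117, 117, 117, 117, 117, 117, 117, 117, 117, 117, 117, 117]
t=2: [72, 72, 72, 72, 72, 72, 72, 72, 72, 72, 72, 72, 72, 72, 72, 72, 72, 72]
t=3: [14, 14, 14, 14, 14, 14, 14, 14, 14, 14, 14, 14, 14, 14, 14, 14, 14, 14]
t=4: [180, 180, 180, 180, 180, 180, 180, 180, 180, 180, 180, 180, 180, 180, 180, 180, 180, 180]
t=5: [118, 118, 118, 118, 118, 118, 118, 118, 118, 118, 118, 118, 118, 118, 118, 118, 118, 118]
t=6: [73, 73, 73, 73, 73, 73, 73, 73, 73, 73, 73, 73, 73, 73, 73, 73, 73, 73]
t=7: [15, 15, 15, 15, 15, 15, 15, 15, 15, 15, 15, 15, 15, 15, 15, 15, 15, 15]
t=8: [181, 181, 181, 181, 181, 181, 181, 181, 181, 181, 181, 181, 181, 181, 181, 181, 181, 181]
t=9: [119, 119, 119, 119, 119, 119, 119, 119, 119, 119, 119, 119, 119, 119, 119, 119, 119, 119]
t=10: [74, 74, 74, 74, 74, 74, 74, 74, 74, 74, 74, 74, 74, 74, 74, 74, 74, 74]
t=11: [16, 16, 16, 16, 16, 16, 16, 16, 16, 16, 16, 16, 16, 16, 16, 16, 16, 16]
t=12: [182, 182, 182, 182, 182, 182, 182, 182, 182, 182, 182, 182, 182, 182, 182, 182, 182, 182]
t=13: [119, 119, 119, 119, 119, 119, 119, 119, 119, 119, 119, 119, 119, 119, 119, 119, 119, 119]

Answer: 4
Key observation: The state at step 9, [119, 119, 119, 119, 119, 119, 119, 119, 119, 119, 119, 119, 119, 119, 119, 119, 119, 119], reappears at step 13 — and no state repeats earlier — so the cycle the system enters has period 4.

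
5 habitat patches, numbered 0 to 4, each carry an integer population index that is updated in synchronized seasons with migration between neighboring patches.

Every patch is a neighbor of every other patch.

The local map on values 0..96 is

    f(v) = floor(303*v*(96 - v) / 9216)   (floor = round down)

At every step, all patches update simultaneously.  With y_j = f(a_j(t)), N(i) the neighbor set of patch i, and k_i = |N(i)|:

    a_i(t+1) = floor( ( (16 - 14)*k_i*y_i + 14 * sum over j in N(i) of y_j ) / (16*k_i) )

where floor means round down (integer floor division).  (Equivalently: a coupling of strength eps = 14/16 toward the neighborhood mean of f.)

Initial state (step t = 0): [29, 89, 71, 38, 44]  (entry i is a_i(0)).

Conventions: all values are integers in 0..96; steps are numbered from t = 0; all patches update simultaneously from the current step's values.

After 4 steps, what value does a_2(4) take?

Answer: a_2(4) = 73

Derivation:
t=0: [29, 89, 71, 38, 44]
t=1: [57, 61, 57, 56, 55]
t=2: [72, 72, 72, 72, 72]
t=3: [56, 56, 56, 56, 56]
t=4: [73, 73, 73, 73, 73]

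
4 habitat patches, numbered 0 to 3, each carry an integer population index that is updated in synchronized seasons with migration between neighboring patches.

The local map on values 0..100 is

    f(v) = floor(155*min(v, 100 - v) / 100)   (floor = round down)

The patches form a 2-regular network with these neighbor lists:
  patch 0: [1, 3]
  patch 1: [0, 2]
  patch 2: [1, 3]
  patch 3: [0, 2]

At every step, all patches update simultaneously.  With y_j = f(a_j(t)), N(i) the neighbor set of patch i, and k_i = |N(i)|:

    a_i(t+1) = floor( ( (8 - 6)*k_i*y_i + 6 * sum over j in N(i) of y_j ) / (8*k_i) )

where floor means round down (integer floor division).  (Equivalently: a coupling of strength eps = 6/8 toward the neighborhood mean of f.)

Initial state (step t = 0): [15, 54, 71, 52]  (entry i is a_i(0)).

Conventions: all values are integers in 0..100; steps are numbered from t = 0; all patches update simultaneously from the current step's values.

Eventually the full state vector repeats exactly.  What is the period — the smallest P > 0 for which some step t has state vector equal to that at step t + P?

Simulating step by step:
t=0: [15, 54, 71, 52]
t=1: [60, 42, 65, 43]
t=2: [64, 59, 62, 60]
t=3: [60, 58, 61, 57]
t=4: [64, 62, 64, 62]
t=5: [57, 55, 57, 55]
t=6: [68, 66, 68, 66]
t=7: [51, 49, 51, 49]
t=8: [75, 75, 75, 75]
t=9: [38, 38, 38, 38]
t=10: [58, 58, 58, 58]
t=11: [65, 65, 65, 65]
t=12: [54, 54, 54, 54]
t=13: [71, 71, 71, 71]
t=14: [44, 44, 44, 44]
t=15: [68, 68, 68, 68]
t=16: [49, 49, 49, 49]
t=17: [75, 75, 75, 75]

Answer: 9
Key observation: The state at step 8, [75, 75, 75, 75], reappears at step 17 — and no state repeats earlier — so the cycle the system enters has period 9.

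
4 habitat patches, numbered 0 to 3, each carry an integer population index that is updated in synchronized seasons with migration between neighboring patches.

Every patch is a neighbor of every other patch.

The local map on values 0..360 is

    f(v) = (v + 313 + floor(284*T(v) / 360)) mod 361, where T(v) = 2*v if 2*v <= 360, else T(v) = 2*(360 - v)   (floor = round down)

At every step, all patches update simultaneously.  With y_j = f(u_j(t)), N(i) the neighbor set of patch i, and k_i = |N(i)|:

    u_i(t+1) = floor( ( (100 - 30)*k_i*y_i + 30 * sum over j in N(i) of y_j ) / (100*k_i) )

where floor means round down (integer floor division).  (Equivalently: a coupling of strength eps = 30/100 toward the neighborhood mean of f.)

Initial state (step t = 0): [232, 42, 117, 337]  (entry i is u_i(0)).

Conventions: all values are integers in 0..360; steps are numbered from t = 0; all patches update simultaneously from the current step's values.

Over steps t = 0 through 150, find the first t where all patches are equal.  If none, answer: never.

Answer: never
Key observation: The state at step 32 reappears at step 36 — the system is in a cycle of period 4 from step 32 on.  No step 0..36 is synchronized, and the cycle repeats forever, so no step up to 150 (or ever) has all patches equal.

Derivation:
t=0: [232, 42, 117, 337]  (not all equal)
t=1: [80, 102, 218, 261]  (not all equal)
t=2: [136, 169, 61, 46]  (not all equal)
t=3: [231, 66, 116, 92]  (not all equal)
t=4: [73, 131, 209, 172]  (not all equal)
t=5: [134, 223, 72, 70]  (not all equal)
t=6: [237, 77, 141, 138]  (not all equal)
t=7: [92, 169, 268, 263]  (not all equal)
t=8: [136, 38, 25, 26]  (not all equal)
t=9: [219, 68, 48, 50]  (not all equal)
t=10: [50, 107, 76, 79]  (not all equal)
t=11: [108, 197, 149, 153]  (not all equal)
t=12: [233, 122, 297, 303]  (not all equal)
t=13: [112, 257, 307, 304]  (not all equal)
t=14: [237, 99, 298, 300]  (not all equal)
t=15: [105, 216, 300, 299]  (not all equal)
t=16: [228, 115, 302, 303]  (not all equal)
t=17: [112, 245, 303, 302]  (not all equal)
t=18: [238, 104, 301, 301]  (not all equal)
t=19: [105, 225, 300, 300]  (not all equal)
t=20: [227, 111, 301, 301]  (not all equal)
t=21: [111, 238, 303, 303]  (not all equal)
t=22: [237, 107, 301, 301]  (not all equal)
t=23: [107, 230, 301, 301]  (not all equal)
t=24: [230, 110, 302, 302]  (not all equal)
t=25: [110, 236, 302, 302]  (not all equal)
t=26: [235, 107, 301, 301]  (not all equal)
t=27: [108, 230, 301, 301]  (not all equal)
t=28: [232, 110, 302, 302]  (not all equal)
t=29: [109, 235, 301, 301]  (not all equal)
t=30: [233, 108, 302, 302]  (not all equal)
t=31: [108, 232, 301, 301]  (not all equal)
t=32: [232, 109, 302, 302]  (not all equal)
t=33: [109, 233, 301, 301]  (not all equal)
t=34: [234, 109, 302, 302]  (not all equal)
t=35: [108, 233, 301, 301]  (not all equal)
t=36: [232, 109, 302, 302]  (not all equal)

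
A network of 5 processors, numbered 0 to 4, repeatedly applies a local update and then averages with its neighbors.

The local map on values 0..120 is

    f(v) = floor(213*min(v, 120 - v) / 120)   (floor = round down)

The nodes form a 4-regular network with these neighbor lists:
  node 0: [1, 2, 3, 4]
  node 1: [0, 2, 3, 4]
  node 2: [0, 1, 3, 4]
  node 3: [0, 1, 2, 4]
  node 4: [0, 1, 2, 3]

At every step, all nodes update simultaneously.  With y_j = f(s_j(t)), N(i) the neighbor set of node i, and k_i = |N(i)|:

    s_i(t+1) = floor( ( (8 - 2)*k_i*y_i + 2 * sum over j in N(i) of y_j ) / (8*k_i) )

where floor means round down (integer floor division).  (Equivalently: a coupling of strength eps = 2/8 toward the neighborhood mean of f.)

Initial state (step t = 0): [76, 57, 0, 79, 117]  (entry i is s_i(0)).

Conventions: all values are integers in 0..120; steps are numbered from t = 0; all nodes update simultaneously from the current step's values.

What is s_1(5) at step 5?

Simulating step by step:
t=0: [76, 57, 0, 79, 117]
t=1: [69, 85, 16, 65, 19]
t=2: [81, 62, 38, 86, 42]
t=3: [70, 93, 69, 64, 74]
t=4: [85, 57, 87, 93, 81]
t=5: [63, 90, 60, 53, 68]

Answer: s_1(5) = 90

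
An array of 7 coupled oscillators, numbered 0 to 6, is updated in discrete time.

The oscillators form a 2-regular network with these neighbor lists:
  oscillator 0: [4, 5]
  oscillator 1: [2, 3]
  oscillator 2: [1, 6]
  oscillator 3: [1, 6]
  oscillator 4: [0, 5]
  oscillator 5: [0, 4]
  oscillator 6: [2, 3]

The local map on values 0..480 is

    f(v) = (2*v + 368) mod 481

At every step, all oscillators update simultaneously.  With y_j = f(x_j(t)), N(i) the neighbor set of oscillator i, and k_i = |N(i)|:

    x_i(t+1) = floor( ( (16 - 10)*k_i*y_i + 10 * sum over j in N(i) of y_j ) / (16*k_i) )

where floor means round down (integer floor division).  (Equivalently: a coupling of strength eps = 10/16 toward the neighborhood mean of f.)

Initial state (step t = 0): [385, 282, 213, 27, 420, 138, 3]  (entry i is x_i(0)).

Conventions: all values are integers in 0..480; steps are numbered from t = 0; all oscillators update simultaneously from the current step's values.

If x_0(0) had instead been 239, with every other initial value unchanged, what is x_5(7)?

Simulating step by step:
t=0: [239, 282, 213, 27, 420, 138, 3]
t=1: [264, 398, 375, 416, 257, 252, 369]
t=2: [403, 198, 166, 197, 402, 401, 177]
t=3: [210, 262, 245, 269, 210, 209, 246]
t=4: [306, 404, 388, 406, 306, 306, 392]
t=5: [18, 205, 194, 208, 18, 18, 196]
t=6: [404, 292, 283, 293, 404, 404, 285]
t=7: [214, 466, 459, 467, 214, 214, 460]

Answer: x_5(7) = 214
Key observation: This trace re-runs the system from the modified initial state.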